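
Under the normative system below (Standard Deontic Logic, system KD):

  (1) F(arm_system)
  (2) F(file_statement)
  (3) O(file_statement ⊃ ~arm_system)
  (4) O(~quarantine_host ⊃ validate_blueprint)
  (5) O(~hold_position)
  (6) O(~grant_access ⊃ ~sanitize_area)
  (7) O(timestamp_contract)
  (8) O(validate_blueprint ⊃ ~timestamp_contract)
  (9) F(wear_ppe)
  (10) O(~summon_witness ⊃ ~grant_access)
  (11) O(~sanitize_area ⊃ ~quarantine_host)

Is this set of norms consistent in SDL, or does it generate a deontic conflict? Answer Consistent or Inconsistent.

Premise 3 is O(file_statement ⊃ ~arm_system); even if O(~arm_system) held, inferring O(file_statement) would be affirming the consequent — invalid.
So O(file_statement) is not derivable, and the apparent clash with O(~file_statement) does not arise.
A world satisfying every obligation exists (e.g. arm_system=false, file_statement=false, grant_access=true, hold_position=false, quarantine_host=true, sanitize_area=true, summon_witness=true, timestamp_contract=true, validate_blueprint=false, wear_ppe=false); no atom is both obligatory and forbidden, so the set is consistent.

Consistent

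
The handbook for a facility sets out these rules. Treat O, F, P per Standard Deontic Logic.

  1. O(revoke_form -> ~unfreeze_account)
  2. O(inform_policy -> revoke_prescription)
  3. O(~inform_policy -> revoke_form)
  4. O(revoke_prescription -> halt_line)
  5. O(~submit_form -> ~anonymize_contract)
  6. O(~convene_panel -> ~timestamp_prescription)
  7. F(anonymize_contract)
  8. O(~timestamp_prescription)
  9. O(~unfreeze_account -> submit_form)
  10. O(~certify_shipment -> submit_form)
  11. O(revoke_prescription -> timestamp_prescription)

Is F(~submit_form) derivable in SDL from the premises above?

Yes

Premise 8 states O(~timestamp_prescription) outright.
Premise 11 is O(revoke_prescription -> timestamp_prescription); contrapositively O(~timestamp_prescription -> ~revoke_prescription). Since O(~timestamp_prescription) holds, K gives O(~revoke_prescription).
The contrapositive of premise 2 (O(inform_policy -> revoke_prescription)) is O(~revoke_prescription -> ~inform_policy), and O(~revoke_prescription) is already established, so O(~inform_policy).
Premise 3 is O(~inform_policy -> revoke_form); since O(~inform_policy), deontic closure gives O(revoke_form).
Premise 1 is O(revoke_form -> ~unfreeze_account); since O(revoke_form), deontic closure gives O(~unfreeze_account).
Premise 9 is O(~unfreeze_account -> submit_form); since O(~unfreeze_account), deontic closure gives O(submit_form).
Premises 4, 5, 6, 7, 10 do not contribute to this derivation.
So O(submit_form) holds, i.e. F(~submit_form). The claim follows.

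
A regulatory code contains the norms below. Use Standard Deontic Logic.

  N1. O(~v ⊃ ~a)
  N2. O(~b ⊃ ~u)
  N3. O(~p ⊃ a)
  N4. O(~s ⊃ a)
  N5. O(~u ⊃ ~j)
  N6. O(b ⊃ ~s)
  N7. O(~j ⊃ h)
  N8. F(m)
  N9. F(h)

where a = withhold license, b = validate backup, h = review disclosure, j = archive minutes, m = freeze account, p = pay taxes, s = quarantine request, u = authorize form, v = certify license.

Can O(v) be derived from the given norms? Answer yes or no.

Yes

Premise 9, F(h), is equivalent to O(~h).
Premise 7 is O(~j ⊃ h); contrapositively O(~h ⊃ j). Since O(~h) holds, K gives O(j).
Premise 5, O(~u ⊃ ~j), contraposes to O(j ⊃ u); with O(j) we get O(u).
Premise 2, O(~b ⊃ ~u), contraposes to O(u ⊃ b); with O(u) we get O(b).
Applying K to premise 6 (O(b ⊃ ~s)) and O(b) yields O(~s).
Applying K to premise 4 (O(~s ⊃ a)) and O(~s) yields O(a).
The contrapositive of premise 1 (O(~v ⊃ ~a)) is O(a ⊃ v), and O(a) is already established, so O(v).
Premises 3, 8 do not contribute to this derivation.
So O(v) follows.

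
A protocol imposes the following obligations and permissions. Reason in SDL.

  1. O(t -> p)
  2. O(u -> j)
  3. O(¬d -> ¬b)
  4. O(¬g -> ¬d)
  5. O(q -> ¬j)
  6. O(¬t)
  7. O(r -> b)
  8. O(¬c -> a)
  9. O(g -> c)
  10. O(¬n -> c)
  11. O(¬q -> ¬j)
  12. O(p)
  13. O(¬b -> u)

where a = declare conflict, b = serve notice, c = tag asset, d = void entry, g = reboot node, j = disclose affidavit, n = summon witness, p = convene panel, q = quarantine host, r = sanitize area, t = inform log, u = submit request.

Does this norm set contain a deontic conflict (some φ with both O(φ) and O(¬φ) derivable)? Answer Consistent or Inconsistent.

Premise 1 is O(t -> p); even if O(p) held, inferring O(t) would be affirming the consequent — invalid.
So O(t) is not derivable, and the apparent clash with O(¬t) does not arise.
A world satisfying every obligation exists (e.g. a=false, b=true, c=true, d=true, g=true, j=false, n=false, p=true, q=false, r=false, t=false, u=false); no atom is both obligatory and forbidden, so the set is consistent.

Consistent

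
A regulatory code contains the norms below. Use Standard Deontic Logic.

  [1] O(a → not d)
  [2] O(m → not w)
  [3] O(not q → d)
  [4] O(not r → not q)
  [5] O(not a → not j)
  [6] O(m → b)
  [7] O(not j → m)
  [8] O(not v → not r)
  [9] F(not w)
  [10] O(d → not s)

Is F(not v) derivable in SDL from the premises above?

F(not w) at premise 9 means O(w).
Premise 2 is O(m → not w); contrapositively O(w → not m). Since O(w) holds, K gives O(not m).
Premise 7, O(not j → m), contraposes to O(not m → j); with O(not m) we get O(j).
Premise 5, O(not a → not j), contraposes to O(j → a); with O(j) we get O(a).
From O(a) and premise 1, O(a → not d), we obtain O(not d).
Premise 3, O(not q → d), contraposes to O(not d → q); with O(not d) we get O(q).
Premise 4 is O(not r → not q); contrapositively O(q → r). Since O(q) holds, K gives O(r).
Premise 8, O(not v → not r), contraposes to O(r → v); with O(r) we get O(v).
Premises 6, 10 do not contribute to this derivation.
So O(v) holds, i.e. F(not v). The claim follows.

Yes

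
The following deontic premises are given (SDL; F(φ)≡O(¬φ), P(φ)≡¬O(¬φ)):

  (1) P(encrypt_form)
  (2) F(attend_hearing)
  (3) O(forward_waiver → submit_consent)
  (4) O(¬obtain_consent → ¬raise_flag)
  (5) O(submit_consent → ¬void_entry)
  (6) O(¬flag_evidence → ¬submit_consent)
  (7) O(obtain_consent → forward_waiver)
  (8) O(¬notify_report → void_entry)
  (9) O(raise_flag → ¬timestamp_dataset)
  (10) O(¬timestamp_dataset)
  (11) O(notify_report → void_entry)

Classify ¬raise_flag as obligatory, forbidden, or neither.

By case analysis on ¬notify_report: premise 8 gives O(¬notify_report → void_entry) and premise 11 gives O(notify_report → void_entry), so O(void_entry) either way.
Premise 5 is O(submit_consent → ¬void_entry); contrapositively O(void_entry → ¬submit_consent). Since O(void_entry) holds, K gives O(¬submit_consent).
Premise 3, O(forward_waiver → submit_consent), contraposes to O(¬submit_consent → ¬forward_waiver); with O(¬submit_consent) we get O(¬forward_waiver).
Premise 7 is O(obtain_consent → forward_waiver); contrapositively O(¬forward_waiver → ¬obtain_consent). Since O(¬forward_waiver) holds, K gives O(¬obtain_consent).
With premise 4, O(¬obtain_consent → ¬raise_flag), the K-axiom yields O(¬raise_flag).
Premises 1, 2, 6, 9, 10 do not contribute to this derivation.
Hence ¬raise_flag is obligatory.

Obligatory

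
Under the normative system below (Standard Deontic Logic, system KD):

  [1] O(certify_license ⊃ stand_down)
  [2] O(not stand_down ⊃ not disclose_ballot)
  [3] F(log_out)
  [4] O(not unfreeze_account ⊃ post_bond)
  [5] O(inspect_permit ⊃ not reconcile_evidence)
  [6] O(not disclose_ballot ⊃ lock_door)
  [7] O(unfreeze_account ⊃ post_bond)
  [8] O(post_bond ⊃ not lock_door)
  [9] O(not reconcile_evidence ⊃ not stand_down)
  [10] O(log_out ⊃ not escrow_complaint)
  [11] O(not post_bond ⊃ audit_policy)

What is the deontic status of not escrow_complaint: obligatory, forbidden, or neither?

Premise 10 is O(log_out ⊃ not escrow_complaint), but O(log_out) is not derivable from the premises, so it does not yield O(not escrow_complaint).
No premise or chain of K-axiom applications forces O(not escrow_complaint), and none forces O(escrow_complaint). So not escrow_complaint is neither obligatory nor forbidden under these norms.

Neither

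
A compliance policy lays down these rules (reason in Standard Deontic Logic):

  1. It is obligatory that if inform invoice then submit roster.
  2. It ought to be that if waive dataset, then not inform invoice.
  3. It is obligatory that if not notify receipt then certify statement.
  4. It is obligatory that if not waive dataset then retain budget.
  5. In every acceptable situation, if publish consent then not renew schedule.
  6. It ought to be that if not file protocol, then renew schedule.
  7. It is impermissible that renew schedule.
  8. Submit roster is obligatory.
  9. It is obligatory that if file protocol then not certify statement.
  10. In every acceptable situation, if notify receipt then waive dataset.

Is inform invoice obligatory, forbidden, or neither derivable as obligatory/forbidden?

Forbidden

Premise 7, F(renew_schedule), is equivalent to O(¬renew_schedule).
Premise 6, O(¬file_protocol → renew_schedule), contraposes to O(¬renew_schedule → file_protocol); with O(¬renew_schedule) we get O(file_protocol).
With premise 9, O(file_protocol → ¬certify_statement), the K-axiom yields O(¬certify_statement).
The contrapositive of premise 3 (O(¬notify_receipt → certify_statement)) is O(¬certify_statement → notify_receipt), and O(¬certify_statement) is already established, so O(notify_receipt).
Applying K to premise 10 (O(notify_receipt → waive_dataset)) and O(notify_receipt) yields O(waive_dataset).
Premise 2 is O(waive_dataset → ¬inform_invoice); since O(waive_dataset), deontic closure gives O(¬inform_invoice).
Premises 1, 4, 5, 8 do not contribute to this derivation.
Thus O(¬inform_invoice), which is F(inform_invoice): inform_invoice is forbidden.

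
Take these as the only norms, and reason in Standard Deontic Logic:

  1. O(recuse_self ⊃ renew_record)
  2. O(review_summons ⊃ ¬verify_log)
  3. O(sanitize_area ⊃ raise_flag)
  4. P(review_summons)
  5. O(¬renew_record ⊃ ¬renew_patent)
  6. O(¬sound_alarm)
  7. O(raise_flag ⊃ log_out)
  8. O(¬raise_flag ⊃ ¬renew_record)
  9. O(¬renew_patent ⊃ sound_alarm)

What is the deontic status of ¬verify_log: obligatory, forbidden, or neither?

Neither

Premise 2 is O(review_summons ⊃ ¬verify_log), but O(review_summons) is not derivable from the premises (the permission P(review_summons) asserts only ¬O(¬review_summons), not O(review_summons)), so it does not yield O(¬verify_log).
No premise or chain of K-axiom applications forces O(¬verify_log), and none forces O(verify_log). So ¬verify_log is neither obligatory nor forbidden under these norms.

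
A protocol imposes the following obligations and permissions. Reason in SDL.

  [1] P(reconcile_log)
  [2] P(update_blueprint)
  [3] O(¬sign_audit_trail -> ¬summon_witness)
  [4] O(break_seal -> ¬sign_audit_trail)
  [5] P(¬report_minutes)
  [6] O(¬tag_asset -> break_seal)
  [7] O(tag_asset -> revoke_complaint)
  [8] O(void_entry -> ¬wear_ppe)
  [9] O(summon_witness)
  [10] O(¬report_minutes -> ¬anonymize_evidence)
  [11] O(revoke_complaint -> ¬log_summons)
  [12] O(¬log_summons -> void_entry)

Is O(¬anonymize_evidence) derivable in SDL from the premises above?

No

Premise 10 is O(¬report_minutes -> ¬anonymize_evidence), but O(¬report_minutes) is not derivable from the premises (the permission P(¬report_minutes) asserts only ¬O(report_minutes), not O(¬report_minutes)), so it does not yield O(¬anonymize_evidence).
No other premise forces O(¬anonymize_evidence). An ideal world satisfying every premise can still have ¬anonymize_evidence false, so O(¬anonymize_evidence) is not derivable.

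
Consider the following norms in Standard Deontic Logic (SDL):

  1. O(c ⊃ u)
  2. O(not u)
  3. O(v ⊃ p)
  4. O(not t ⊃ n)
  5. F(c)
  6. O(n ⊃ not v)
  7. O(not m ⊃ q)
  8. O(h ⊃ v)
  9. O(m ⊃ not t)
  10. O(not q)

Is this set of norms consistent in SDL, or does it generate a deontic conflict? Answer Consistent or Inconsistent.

Consistent

Premise 1 is O(c ⊃ u), but O(c) is not derivable from the premises, so it does not yield O(u).
So O(u) is not derivable, and the apparent clash with O(not u) does not arise.
A world satisfying every obligation exists (e.g. c=false, h=false, m=true, n=true, p=false, q=false, t=false, u=false, v=false); no atom is both obligatory and forbidden, so the set is consistent.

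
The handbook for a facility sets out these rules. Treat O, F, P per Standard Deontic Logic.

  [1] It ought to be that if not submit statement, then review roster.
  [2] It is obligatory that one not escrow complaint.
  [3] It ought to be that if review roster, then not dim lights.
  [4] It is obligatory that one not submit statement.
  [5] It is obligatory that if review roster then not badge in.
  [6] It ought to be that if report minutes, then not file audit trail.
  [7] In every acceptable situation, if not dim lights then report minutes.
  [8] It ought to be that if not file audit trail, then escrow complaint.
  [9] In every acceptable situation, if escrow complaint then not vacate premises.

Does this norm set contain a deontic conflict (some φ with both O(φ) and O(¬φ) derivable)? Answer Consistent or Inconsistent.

Inconsistent

From premise 2 we have O(¬escrow_complaint).
Premise 8 is O(¬file_audit_trail → escrow_complaint); contrapositively O(¬escrow_complaint → file_audit_trail). Since O(¬escrow_complaint) holds, K gives O(file_audit_trail).
The contrapositive of premise 6 (O(report_minutes → ¬file_audit_trail)) is O(file_audit_trail → ¬report_minutes), and O(file_audit_trail) is already established, so O(¬report_minutes).
The contrapositive of premise 7 (O(¬dim_lights → report_minutes)) is O(¬report_minutes → dim_lights), and O(¬report_minutes) is already established, so O(dim_lights).
Premise 3 is O(review_roster → ¬dim_lights); contrapositively O(dim_lights → ¬review_roster). Since O(dim_lights) holds, K gives O(¬review_roster).
The contrapositive of premise 1 (O(¬submit_statement → review_roster)) is O(¬review_roster → submit_statement), and O(¬review_roster) is already established, so O(submit_statement).
However, premise 4 gives O(¬submit_statement).
We now have both O(submit_statement) and O(¬submit_statement) — submit_statement is simultaneously obligatory and forbidden, violating the D-axiom.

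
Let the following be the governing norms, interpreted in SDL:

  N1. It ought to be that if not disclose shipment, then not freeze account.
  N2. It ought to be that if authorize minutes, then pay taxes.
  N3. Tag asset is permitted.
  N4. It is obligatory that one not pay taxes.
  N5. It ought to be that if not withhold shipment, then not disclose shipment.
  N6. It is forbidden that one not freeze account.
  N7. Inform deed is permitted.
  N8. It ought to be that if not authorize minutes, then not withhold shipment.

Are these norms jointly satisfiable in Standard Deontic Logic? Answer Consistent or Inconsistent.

Premise 6 is F(¬freeze_account), i.e. O(freeze_account).
The contrapositive of premise 1 (O(¬disclose_shipment → ¬freeze_account)) is O(freeze_account → disclose_shipment), and O(freeze_account) is already established, so O(disclose_shipment).
Premise 5, O(¬withhold_shipment → ¬disclose_shipment), contraposes to O(disclose_shipment → withhold_shipment); with O(disclose_shipment) we get O(withhold_shipment).
Premise 8 is O(¬authorize_minutes → ¬withhold_shipment); contrapositively O(withhold_shipment → authorize_minutes). Since O(withhold_shipment) holds, K gives O(authorize_minutes).
Premise 2 is O(authorize_minutes → pay_taxes); since O(authorize_minutes), deontic closure gives O(pay_taxes).
Yet premise 4 states O(¬pay_taxes).
We now have both O(pay_taxes) and O(¬pay_taxes) — pay_taxes is simultaneously obligatory and forbidden, violating the D-axiom.

Inconsistent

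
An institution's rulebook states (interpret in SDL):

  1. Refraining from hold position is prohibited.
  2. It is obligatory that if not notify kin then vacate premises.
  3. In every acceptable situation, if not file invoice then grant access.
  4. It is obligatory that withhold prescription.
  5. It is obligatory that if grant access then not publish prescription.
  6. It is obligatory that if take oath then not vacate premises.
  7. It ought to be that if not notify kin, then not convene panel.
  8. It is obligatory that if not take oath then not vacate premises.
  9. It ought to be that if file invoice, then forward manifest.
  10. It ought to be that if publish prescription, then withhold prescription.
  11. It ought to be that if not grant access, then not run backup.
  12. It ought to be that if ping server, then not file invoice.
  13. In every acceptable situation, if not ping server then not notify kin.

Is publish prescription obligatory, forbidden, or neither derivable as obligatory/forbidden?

Premises 8 and 6 cover both cases: O(¬take_oath → ¬vacate_premises) and O(take_oath → ¬vacate_premises). Since ¬take_oath ∨ take_oath is a tautology, O(¬vacate_premises) follows.
The contrapositive of premise 2 (O(¬notify_kin → vacate_premises)) is O(¬vacate_premises → notify_kin), and O(¬vacate_premises) is already established, so O(notify_kin).
The contrapositive of premise 13 (O(¬ping_server → ¬notify_kin)) is O(notify_kin → ping_server), and O(notify_kin) is already established, so O(ping_server).
Premise 12 is O(ping_server → ¬file_invoice); since O(ping_server), deontic closure gives O(¬file_invoice).
With premise 3, O(¬file_invoice → grant_access), the K-axiom yields O(grant_access).
From O(grant_access) and premise 5, O(grant_access → ¬publish_prescription), we obtain O(¬publish_prescription).
Premises 1, 4, 7, 9, 10, 11 do not contribute to this derivation.
Thus O(¬publish_prescription), which is F(publish_prescription): publish_prescription is forbidden.

Forbidden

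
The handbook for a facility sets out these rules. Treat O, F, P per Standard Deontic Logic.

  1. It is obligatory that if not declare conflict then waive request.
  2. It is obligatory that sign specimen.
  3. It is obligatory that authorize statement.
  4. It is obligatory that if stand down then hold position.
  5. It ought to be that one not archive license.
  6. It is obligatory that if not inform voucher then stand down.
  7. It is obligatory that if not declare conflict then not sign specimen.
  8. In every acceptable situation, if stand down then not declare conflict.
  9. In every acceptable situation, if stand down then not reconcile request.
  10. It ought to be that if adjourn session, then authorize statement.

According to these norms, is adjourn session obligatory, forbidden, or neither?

Neither

Premise 10 is O(adjourn_session → authorize_statement); even if O(authorize_statement) held, inferring O(adjourn_session) would be affirming the consequent — invalid.
No premise or chain of K-axiom applications forces O(adjourn_session), and none forces O(¬adjourn_session). So adjourn_session is neither obligatory nor forbidden under these norms.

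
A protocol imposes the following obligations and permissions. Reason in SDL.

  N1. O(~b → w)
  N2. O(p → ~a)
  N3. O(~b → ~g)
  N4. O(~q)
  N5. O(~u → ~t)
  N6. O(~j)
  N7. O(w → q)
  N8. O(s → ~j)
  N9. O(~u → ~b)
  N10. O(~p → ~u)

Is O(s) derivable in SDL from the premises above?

No

Premise 8 is O(s → ~j); even if O(~j) held, inferring O(s) would be affirming the consequent — invalid.
No other premise forces O(s). An ideal world satisfying every premise can still have s false, so O(s) is not derivable.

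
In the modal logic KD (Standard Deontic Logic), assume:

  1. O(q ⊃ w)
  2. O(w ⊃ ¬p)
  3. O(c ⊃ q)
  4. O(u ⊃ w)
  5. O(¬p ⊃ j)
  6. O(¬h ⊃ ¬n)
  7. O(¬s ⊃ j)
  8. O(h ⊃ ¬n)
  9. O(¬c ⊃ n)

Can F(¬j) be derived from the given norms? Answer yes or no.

Premises 6 and 8 are O(¬h ⊃ ¬n) and O(h ⊃ ¬n); every ideal world satisfies ¬h or h, so in either case ¬n holds — hence O(¬n).
Premise 9, O(¬c ⊃ n), contraposes to O(¬n ⊃ c); with O(¬n) we get O(c).
Applying K to premise 3 (O(c ⊃ q)) and O(c) yields O(q).
From O(q) and premise 1, O(q ⊃ w), we obtain O(w).
Premise 2 is O(w ⊃ ¬p); since O(w), deontic closure gives O(¬p).
From O(¬p) and premise 5, O(¬p ⊃ j), we obtain O(j).
Premises 4, 7 do not contribute to this derivation.
So O(j) holds, i.e. F(¬j). The claim follows.

Yes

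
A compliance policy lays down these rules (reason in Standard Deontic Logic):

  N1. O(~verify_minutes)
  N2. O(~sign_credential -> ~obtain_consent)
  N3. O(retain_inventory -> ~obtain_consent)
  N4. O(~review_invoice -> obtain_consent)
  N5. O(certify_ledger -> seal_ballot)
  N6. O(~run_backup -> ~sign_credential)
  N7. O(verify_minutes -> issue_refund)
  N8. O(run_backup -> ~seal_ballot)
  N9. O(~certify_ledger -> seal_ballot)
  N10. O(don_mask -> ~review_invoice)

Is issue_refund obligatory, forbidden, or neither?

Premise 7 is O(verify_minutes -> issue_refund), but O(verify_minutes) is not derivable from the premises, so it does not yield O(issue_refund).
No premise or chain of K-axiom applications forces O(issue_refund), and none forces O(~issue_refund). So issue_refund is neither obligatory nor forbidden under these norms.

Neither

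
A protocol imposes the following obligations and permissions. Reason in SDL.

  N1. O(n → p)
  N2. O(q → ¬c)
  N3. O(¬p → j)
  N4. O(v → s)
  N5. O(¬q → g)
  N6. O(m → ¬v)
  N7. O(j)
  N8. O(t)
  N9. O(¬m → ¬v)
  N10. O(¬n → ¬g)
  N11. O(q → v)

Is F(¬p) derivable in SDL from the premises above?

Yes

Premises 6 and 9 are O(m → ¬v) and O(¬m → ¬v); every ideal world satisfies m or ¬m, so in either case ¬v holds — hence O(¬v).
Premise 11, O(q → v), contraposes to O(¬v → ¬q); with O(¬v) we get O(¬q).
With premise 5, O(¬q → g), the K-axiom yields O(g).
Premise 10, O(¬n → ¬g), contraposes to O(g → n); with O(g) we get O(n).
Premise 1 is O(n → p); since O(n), deontic closure gives O(p).
Premises 2, 3, 4, 7, 8 do not contribute to this derivation.
So O(p) holds, i.e. F(¬p). The claim follows.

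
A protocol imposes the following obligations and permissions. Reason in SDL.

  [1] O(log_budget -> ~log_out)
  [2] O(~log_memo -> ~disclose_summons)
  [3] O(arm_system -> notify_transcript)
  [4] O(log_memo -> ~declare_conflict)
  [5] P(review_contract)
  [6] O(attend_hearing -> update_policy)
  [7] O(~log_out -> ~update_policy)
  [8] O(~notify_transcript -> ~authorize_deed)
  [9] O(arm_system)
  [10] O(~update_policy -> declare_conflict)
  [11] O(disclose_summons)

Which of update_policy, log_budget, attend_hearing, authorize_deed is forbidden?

log_budget

From premise 11 we have O(disclose_summons).
Premise 2 is O(~log_memo -> ~disclose_summons); contrapositively O(disclose_summons -> log_memo). Since O(disclose_summons) holds, K gives O(log_memo).
From O(log_memo) and premise 4, O(log_memo -> ~declare_conflict), we obtain O(~declare_conflict).
Premise 10 is O(~update_policy -> declare_conflict); contrapositively O(~declare_conflict -> update_policy). Since O(~declare_conflict) holds, K gives O(update_policy).
Premise 7 is O(~log_out -> ~update_policy); contrapositively O(update_policy -> log_out). Since O(update_policy) holds, K gives O(log_out).
Premise 1, O(log_budget -> ~log_out), contraposes to O(log_out -> ~log_budget); with O(log_out) we get O(~log_budget).
So O(~log_budget) holds, i.e. log_budget is forbidden. None of the other listed options is forbidden under the premises.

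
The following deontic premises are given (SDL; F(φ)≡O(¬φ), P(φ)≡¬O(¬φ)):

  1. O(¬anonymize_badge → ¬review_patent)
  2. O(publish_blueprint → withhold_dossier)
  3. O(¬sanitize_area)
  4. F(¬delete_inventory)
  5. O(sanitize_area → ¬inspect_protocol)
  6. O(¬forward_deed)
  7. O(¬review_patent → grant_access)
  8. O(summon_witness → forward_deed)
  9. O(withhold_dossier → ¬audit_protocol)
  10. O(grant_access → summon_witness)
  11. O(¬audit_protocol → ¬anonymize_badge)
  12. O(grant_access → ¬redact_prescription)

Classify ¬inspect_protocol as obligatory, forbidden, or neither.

Neither

Premise 5 is O(sanitize_area → ¬inspect_protocol), but O(sanitize_area) is not derivable from the premises, so it does not yield O(¬inspect_protocol).
No premise or chain of K-axiom applications forces O(¬inspect_protocol), and none forces O(inspect_protocol). So ¬inspect_protocol is neither obligatory nor forbidden under these norms.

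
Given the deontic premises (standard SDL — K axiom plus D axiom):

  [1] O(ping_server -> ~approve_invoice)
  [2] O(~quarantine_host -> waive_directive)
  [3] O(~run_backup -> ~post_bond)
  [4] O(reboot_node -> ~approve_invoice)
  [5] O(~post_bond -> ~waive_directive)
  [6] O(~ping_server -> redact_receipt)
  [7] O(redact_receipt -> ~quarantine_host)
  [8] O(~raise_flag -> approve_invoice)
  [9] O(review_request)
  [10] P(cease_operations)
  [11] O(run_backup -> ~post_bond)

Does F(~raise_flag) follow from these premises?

Yes

Premises 11 and 3 are O(run_backup -> ~post_bond) and O(~run_backup -> ~post_bond); every ideal world satisfies run_backup or ~run_backup, so in either case ~post_bond holds — hence O(~post_bond).
With premise 5, O(~post_bond -> ~waive_directive), the K-axiom yields O(~waive_directive).
The contrapositive of premise 2 (O(~quarantine_host -> waive_directive)) is O(~waive_directive -> quarantine_host), and O(~waive_directive) is already established, so O(quarantine_host).
The contrapositive of premise 7 (O(redact_receipt -> ~quarantine_host)) is O(quarantine_host -> ~redact_receipt), and O(quarantine_host) is already established, so O(~redact_receipt).
Premise 6 is O(~ping_server -> redact_receipt); contrapositively O(~redact_receipt -> ping_server). Since O(~redact_receipt) holds, K gives O(ping_server).
From O(ping_server) and premise 1, O(ping_server -> ~approve_invoice), we obtain O(~approve_invoice).
Premise 8, O(~raise_flag -> approve_invoice), contraposes to O(~approve_invoice -> raise_flag); with O(~approve_invoice) we get O(raise_flag).
Premises 4, 9, 10 do not contribute to this derivation.
So O(raise_flag) holds, i.e. F(~raise_flag). The claim follows.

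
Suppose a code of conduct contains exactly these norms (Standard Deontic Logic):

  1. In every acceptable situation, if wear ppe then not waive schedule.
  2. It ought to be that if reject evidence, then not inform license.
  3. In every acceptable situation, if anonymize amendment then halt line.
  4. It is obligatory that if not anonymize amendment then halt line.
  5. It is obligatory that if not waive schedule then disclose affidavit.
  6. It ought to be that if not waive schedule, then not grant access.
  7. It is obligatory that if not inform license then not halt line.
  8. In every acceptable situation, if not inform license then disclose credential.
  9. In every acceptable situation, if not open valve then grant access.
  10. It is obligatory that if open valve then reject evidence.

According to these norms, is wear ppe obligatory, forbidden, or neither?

Forbidden

By case analysis on anonymize_amendment: premise 3 gives O(anonymize_amendment → halt_line) and premise 4 gives O(¬anonymize_amendment → halt_line), so O(halt_line) either way.
The contrapositive of premise 7 (O(¬inform_license → ¬halt_line)) is O(halt_line → inform_license), and O(halt_line) is already established, so O(inform_license).
Premise 2, O(reject_evidence → ¬inform_license), contraposes to O(inform_license → ¬reject_evidence); with O(inform_license) we get O(¬reject_evidence).
Premise 10, O(open_valve → reject_evidence), contraposes to O(¬reject_evidence → ¬open_valve); with O(¬reject_evidence) we get O(¬open_valve).
Premise 9 is O(¬open_valve → grant_access); since O(¬open_valve), deontic closure gives O(grant_access).
The contrapositive of premise 6 (O(¬waive_schedule → ¬grant_access)) is O(grant_access → waive_schedule), and O(grant_access) is already established, so O(waive_schedule).
Premise 1 is O(wear_ppe → ¬waive_schedule); contrapositively O(waive_schedule → ¬wear_ppe). Since O(waive_schedule) holds, K gives O(¬wear_ppe).
Premises 5, 8 do not contribute to this derivation.
Thus O(¬wear_ppe), which is F(wear_ppe): wear_ppe is forbidden.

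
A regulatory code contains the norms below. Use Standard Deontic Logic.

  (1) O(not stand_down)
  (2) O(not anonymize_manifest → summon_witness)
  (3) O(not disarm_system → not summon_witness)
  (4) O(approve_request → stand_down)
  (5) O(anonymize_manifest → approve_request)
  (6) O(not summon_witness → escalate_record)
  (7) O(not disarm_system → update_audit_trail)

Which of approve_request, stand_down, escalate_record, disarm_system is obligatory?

disarm_system

From premise 1 we have O(not stand_down).
The contrapositive of premise 4 (O(approve_request → stand_down)) is O(not stand_down → not approve_request), and O(not stand_down) is already established, so O(not approve_request).
Premise 5 is O(anonymize_manifest → approve_request); contrapositively O(not approve_request → not anonymize_manifest). Since O(not approve_request) holds, K gives O(not anonymize_manifest).
From O(not anonymize_manifest) and premise 2, O(not anonymize_manifest → summon_witness), we obtain O(summon_witness).
Premise 3 is O(not disarm_system → not summon_witness); contrapositively O(summon_witness → disarm_system). Since O(summon_witness) holds, K gives O(disarm_system).
So O(disarm_system) holds — disarm_system is obligatory. None of the other listed options is made obligatory by any chain of premises.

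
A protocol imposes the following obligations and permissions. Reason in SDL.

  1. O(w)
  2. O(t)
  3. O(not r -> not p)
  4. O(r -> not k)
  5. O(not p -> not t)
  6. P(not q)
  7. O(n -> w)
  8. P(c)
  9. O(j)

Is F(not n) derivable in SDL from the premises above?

Premise 7 is O(n -> w); even if O(w) held, inferring O(n) would be affirming the consequent — invalid.
No other premise forces O(n). An ideal world satisfying every premise can still have not n true, so F(not n) is not derivable.

No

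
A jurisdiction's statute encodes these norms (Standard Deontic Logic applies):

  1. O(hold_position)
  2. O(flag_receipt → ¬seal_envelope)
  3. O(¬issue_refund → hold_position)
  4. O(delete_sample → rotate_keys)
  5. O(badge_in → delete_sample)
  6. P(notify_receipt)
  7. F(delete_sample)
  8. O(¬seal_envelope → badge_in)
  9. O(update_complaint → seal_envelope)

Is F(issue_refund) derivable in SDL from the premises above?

No

Premise 3 is O(¬issue_refund → hold_position); even if O(hold_position) held, inferring O(¬issue_refund) would be affirming the consequent — invalid.
No other premise forces O(¬issue_refund). An ideal world satisfying every premise can still have issue_refund true, so F(issue_refund) is not derivable.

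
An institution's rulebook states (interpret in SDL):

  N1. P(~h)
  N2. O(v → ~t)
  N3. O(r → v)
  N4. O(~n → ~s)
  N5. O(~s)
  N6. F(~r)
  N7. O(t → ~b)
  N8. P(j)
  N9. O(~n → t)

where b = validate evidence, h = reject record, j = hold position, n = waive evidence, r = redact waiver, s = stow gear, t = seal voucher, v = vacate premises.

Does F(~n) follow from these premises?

Yes

Premise 6 is F(~r), i.e. O(r).
Applying K to premise 3 (O(r → v)) and O(r) yields O(v).
With premise 2, O(v → ~t), the K-axiom yields O(~t).
Premise 9 is O(~n → t); contrapositively O(~t → n). Since O(~t) holds, K gives O(n).
Premises 1, 4, 5, 7, 8 do not contribute to this derivation.
So O(n) holds, i.e. F(~n). The claim follows.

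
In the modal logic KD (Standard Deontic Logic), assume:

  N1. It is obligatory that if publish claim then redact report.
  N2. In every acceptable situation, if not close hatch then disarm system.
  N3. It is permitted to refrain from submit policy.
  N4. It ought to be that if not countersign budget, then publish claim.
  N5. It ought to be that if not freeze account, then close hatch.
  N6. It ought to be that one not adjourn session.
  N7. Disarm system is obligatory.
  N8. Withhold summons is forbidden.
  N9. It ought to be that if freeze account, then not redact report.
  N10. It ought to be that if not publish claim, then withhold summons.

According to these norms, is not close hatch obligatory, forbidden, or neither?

Forbidden

F(withhold_summons) at premise 8 means O(¬withhold_summons).
Premise 10 is O(¬publish_claim → withhold_summons); contrapositively O(¬withhold_summons → publish_claim). Since O(¬withhold_summons) holds, K gives O(publish_claim).
Premise 1 is O(publish_claim → redact_report); since O(publish_claim), deontic closure gives O(redact_report).
Premise 9, O(freeze_account → ¬redact_report), contraposes to O(redact_report → ¬freeze_account); with O(redact_report) we get O(¬freeze_account).
With premise 5, O(¬freeze_account → close_hatch), the K-axiom yields O(close_hatch).
Premises 2, 3, 4, 6, 7 do not contribute to this derivation.
Thus O(close_hatch), which is F(¬close_hatch): ¬close_hatch is forbidden.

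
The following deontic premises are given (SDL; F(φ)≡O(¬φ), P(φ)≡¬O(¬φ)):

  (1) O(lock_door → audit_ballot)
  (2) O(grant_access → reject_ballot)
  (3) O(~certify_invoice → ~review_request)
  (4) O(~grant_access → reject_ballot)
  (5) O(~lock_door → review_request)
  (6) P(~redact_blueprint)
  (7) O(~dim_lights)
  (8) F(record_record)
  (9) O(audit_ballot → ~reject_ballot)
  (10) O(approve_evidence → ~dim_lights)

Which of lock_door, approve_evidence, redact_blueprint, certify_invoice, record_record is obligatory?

Premises 2 and 4 are O(grant_access → reject_ballot) and O(~grant_access → reject_ballot); every ideal world satisfies grant_access or ~grant_access, so in either case reject_ballot holds — hence O(reject_ballot).
Premise 9 is O(audit_ballot → ~reject_ballot); contrapositively O(reject_ballot → ~audit_ballot). Since O(reject_ballot) holds, K gives O(~audit_ballot).
The contrapositive of premise 1 (O(lock_door → audit_ballot)) is O(~audit_ballot → ~lock_door), and O(~audit_ballot) is already established, so O(~lock_door).
With premise 5, O(~lock_door → review_request), the K-axiom yields O(review_request).
Premise 3, O(~certify_invoice → ~review_request), contraposes to O(review_request → certify_invoice); with O(review_request) we get O(certify_invoice).
So O(certify_invoice) holds — certify_invoice is obligatory. None of the other listed options is made obligatory by any chain of premises.

certify_invoice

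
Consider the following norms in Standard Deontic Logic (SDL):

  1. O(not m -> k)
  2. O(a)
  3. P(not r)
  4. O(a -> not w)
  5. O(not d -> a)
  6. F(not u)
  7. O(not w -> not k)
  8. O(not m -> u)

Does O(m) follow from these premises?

Yes

Premise 2 states O(a) outright.
Applying K to premise 4 (O(a -> not w)) and O(a) yields O(not w).
Premise 7 is O(not w -> not k); since O(not w), deontic closure gives O(not k).
Premise 1, O(not m -> k), contraposes to O(not k -> m); with O(not k) we get O(m).
Premises 3, 5, 6, 8 do not contribute to this derivation.
So O(m) follows.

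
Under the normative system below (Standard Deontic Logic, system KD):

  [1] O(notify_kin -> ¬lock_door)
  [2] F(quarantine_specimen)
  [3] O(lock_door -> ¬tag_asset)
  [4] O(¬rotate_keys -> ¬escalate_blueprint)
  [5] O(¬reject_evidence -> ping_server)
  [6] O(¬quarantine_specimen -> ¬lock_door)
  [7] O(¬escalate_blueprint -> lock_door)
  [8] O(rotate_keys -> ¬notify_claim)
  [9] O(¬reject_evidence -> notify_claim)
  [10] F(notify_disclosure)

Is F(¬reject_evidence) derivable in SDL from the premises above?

Yes

Premise 2 is F(quarantine_specimen), i.e. O(¬quarantine_specimen).
Applying K to premise 6 (O(¬quarantine_specimen -> ¬lock_door)) and O(¬quarantine_specimen) yields O(¬lock_door).
Premise 7 is O(¬escalate_blueprint -> lock_door); contrapositively O(¬lock_door -> escalate_blueprint). Since O(¬lock_door) holds, K gives O(escalate_blueprint).
Premise 4, O(¬rotate_keys -> ¬escalate_blueprint), contraposes to O(escalate_blueprint -> rotate_keys); with O(escalate_blueprint) we get O(rotate_keys).
Applying K to premise 8 (O(rotate_keys -> ¬notify_claim)) and O(rotate_keys) yields O(¬notify_claim).
Premise 9, O(¬reject_evidence -> notify_claim), contraposes to O(¬notify_claim -> reject_evidence); with O(¬notify_claim) we get O(reject_evidence).
Premises 1, 3, 5, 10 do not contribute to this derivation.
So O(reject_evidence) holds, i.e. F(¬reject_evidence). The claim follows.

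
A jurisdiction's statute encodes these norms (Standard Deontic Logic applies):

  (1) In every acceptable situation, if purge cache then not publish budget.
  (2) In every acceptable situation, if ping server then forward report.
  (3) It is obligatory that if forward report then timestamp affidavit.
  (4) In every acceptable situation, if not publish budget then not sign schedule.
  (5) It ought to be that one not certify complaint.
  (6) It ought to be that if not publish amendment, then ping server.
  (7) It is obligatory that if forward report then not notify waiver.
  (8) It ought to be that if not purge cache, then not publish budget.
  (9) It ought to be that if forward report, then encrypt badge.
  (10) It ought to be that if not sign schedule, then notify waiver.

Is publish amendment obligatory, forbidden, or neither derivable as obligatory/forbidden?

Obligatory

Premises 8 and 1 are O(¬purge_cache → ¬publish_budget) and O(purge_cache → ¬publish_budget); every ideal world satisfies ¬purge_cache or purge_cache, so in either case ¬publish_budget holds — hence O(¬publish_budget).
Premise 4 is O(¬publish_budget → ¬sign_schedule); since O(¬publish_budget), deontic closure gives O(¬sign_schedule).
From O(¬sign_schedule) and premise 10, O(¬sign_schedule → notify_waiver), we obtain O(notify_waiver).
The contrapositive of premise 7 (O(forward_report → ¬notify_waiver)) is O(notify_waiver → ¬forward_report), and O(notify_waiver) is already established, so O(¬forward_report).
Premise 2, O(ping_server → forward_report), contraposes to O(¬forward_report → ¬ping_server); with O(¬forward_report) we get O(¬ping_server).
The contrapositive of premise 6 (O(¬publish_amendment → ping_server)) is O(¬ping_server → publish_amendment), and O(¬ping_server) is already established, so O(publish_amendment).
Premises 3, 5, 9 do not contribute to this derivation.
Hence publish_amendment is obligatory.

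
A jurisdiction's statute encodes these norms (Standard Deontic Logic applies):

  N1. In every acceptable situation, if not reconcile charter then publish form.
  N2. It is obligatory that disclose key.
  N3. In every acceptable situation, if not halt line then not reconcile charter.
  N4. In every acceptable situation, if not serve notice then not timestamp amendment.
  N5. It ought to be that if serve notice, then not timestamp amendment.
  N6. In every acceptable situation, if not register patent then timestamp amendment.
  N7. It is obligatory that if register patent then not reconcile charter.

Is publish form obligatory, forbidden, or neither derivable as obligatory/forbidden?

Premises 4 and 5 are O(¬serve_notice → ¬timestamp_amendment) and O(serve_notice → ¬timestamp_amendment); every ideal world satisfies ¬serve_notice or serve_notice, so in either case ¬timestamp_amendment holds — hence O(¬timestamp_amendment).
Premise 6, O(¬register_patent → timestamp_amendment), contraposes to O(¬timestamp_amendment → register_patent); with O(¬timestamp_amendment) we get O(register_patent).
Applying K to premise 7 (O(register_patent → ¬reconcile_charter)) and O(register_patent) yields O(¬reconcile_charter).
Applying K to premise 1 (O(¬reconcile_charter → publish_form)) and O(¬reconcile_charter) yields O(publish_form).
Premises 2, 3 do not contribute to this derivation.
Hence publish_form is obligatory.

Obligatory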